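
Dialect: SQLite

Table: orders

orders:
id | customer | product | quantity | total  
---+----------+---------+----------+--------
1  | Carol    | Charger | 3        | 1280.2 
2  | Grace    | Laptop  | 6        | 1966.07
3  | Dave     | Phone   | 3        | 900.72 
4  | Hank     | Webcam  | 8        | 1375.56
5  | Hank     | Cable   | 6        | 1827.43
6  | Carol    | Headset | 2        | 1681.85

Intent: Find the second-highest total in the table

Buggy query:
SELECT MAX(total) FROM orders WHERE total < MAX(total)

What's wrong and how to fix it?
Bug: The inner MAX is an aggregate inside WHERE, which is not allowed

Fix: Put the inner MAX in a scalar subquery

Corrected query:
SELECT MAX(total) FROM orders WHERE total < (SELECT MAX(total) FROM orders)

Result:
MAX(total)
----------
1827.43   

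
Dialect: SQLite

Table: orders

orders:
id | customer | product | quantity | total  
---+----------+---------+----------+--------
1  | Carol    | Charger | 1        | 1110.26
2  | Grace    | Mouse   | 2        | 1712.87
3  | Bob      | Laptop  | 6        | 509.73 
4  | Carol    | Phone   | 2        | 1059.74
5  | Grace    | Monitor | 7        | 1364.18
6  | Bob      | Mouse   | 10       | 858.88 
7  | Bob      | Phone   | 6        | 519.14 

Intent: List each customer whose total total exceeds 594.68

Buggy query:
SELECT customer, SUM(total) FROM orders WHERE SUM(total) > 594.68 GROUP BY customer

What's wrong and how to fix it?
Bug: SUM(total) is an aggregate, but WHERE filters rows before aggregation

Fix: Use HAVING (which filters groups after aggregation) instead of WHERE

Corrected query:
SELECT customer, SUM(total) FROM orders GROUP BY customer HAVING SUM(total) > 594.68

Result:
customer | SUM(total)
---------+-----------
Bob      | 1887.75   
Carol    | 2170      
Grace    | 3077.05   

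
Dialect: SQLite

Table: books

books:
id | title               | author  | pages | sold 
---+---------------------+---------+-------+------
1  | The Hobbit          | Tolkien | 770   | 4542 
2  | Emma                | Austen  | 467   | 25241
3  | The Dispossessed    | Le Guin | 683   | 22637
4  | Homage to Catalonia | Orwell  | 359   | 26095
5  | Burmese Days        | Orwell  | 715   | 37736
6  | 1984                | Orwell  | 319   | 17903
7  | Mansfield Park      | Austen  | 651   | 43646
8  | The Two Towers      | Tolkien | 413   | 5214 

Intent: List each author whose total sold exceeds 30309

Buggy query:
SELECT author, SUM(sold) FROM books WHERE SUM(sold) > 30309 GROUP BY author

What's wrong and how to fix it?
Bug: WHERE runs before GROUP BY, so aggregates aren't available there

Fix: Move the aggregate condition to a HAVING clause

Corrected query:
SELECT author, SUM(sold) FROM books GROUP BY author HAVING SUM(sold) > 30309

Result:
author | SUM(sold)
-------+----------
Austen | 68887    
Orwell | 81734    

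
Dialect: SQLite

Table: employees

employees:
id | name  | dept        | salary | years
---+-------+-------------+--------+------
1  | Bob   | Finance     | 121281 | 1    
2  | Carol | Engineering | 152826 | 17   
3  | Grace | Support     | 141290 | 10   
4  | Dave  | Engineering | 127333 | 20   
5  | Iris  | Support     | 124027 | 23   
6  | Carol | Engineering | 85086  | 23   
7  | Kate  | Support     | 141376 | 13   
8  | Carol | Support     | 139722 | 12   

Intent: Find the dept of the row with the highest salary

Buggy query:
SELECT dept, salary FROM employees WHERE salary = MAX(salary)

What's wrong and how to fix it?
Bug: MAX(salary) is an aggregate and cannot be used directly in WHERE

Fix: Wrap MAX in a scalar subquery so WHERE compares against a single value

Corrected query:
SELECT dept, salary FROM employees WHERE salary = (SELECT MAX(salary) FROM employees)

Result:
dept        | salary
------------+-------
Engineering | 152826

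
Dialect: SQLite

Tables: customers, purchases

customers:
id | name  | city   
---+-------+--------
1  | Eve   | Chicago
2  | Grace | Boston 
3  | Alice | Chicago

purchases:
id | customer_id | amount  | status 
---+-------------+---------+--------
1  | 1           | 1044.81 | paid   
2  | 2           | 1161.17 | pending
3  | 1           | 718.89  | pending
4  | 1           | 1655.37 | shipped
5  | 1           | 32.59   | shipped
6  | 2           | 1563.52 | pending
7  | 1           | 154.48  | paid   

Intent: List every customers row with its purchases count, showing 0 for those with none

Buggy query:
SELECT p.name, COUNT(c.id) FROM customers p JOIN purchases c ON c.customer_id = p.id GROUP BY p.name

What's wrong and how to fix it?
Bug: An inner join excludes parents with zero children

Fix: Use LEFT JOIN so parents without children still appear (COUNT(c.id) gives 0)

Corrected query:
SELECT p.name, COUNT(c.id) FROM customers p LEFT JOIN purchases c ON c.customer_id = p.id GROUP BY p.name

Result:
name  | COUNT(c.id)
------+------------
Alice | 0          
Eve   | 5          
Grace | 2          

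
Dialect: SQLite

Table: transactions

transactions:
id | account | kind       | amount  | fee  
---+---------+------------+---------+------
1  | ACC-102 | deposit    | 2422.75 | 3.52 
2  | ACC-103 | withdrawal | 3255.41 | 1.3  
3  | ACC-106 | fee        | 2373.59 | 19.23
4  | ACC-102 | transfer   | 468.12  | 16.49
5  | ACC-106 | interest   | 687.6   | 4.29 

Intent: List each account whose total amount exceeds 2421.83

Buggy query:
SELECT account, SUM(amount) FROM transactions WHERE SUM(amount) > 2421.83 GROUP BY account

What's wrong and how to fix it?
Bug: Aggregate functions cannot appear in a WHERE clause

Fix: Move the aggregate condition to a HAVING clause

Corrected query:
SELECT account, SUM(amount) FROM transactions GROUP BY account HAVING SUM(amount) > 2421.83

Result:
account | SUM(amount)
--------+------------
ACC-102 | 2890.87    
ACC-103 | 3255.41    
ACC-106 | 3061.19    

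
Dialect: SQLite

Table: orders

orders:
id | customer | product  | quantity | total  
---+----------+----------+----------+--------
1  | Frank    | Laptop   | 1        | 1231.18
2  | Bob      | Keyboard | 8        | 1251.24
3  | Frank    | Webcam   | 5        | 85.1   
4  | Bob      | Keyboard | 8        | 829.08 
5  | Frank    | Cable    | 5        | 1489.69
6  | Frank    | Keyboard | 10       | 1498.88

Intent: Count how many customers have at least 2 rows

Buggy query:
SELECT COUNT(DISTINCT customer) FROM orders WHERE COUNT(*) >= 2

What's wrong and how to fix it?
Bug: WHERE filters individual rows, not groups, so a group-level COUNT is invalid there

Fix: Group first with HAVING COUNT(*) >= 2, then COUNT the resulting groups

Corrected query:
SELECT COUNT(*) FROM (SELECT customer FROM orders GROUP BY customer HAVING COUNT(*) >= 2)

Result:
COUNT(*)
--------
2       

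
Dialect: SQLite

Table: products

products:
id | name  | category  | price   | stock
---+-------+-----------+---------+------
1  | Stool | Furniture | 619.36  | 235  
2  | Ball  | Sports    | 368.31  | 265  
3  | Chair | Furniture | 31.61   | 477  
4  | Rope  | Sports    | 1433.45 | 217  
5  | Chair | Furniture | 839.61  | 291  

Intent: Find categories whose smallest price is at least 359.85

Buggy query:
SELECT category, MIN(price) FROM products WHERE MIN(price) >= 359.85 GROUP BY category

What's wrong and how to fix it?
Bug: Aggregates like MIN are computed per group after WHERE runs

Fix: Replace WHERE with HAVING after the GROUP BY

Corrected query:
SELECT category, MIN(price) FROM products GROUP BY category HAVING MIN(price) >= 359.85

Result:
category | MIN(price)
---------+-----------
Sports   | 368.31    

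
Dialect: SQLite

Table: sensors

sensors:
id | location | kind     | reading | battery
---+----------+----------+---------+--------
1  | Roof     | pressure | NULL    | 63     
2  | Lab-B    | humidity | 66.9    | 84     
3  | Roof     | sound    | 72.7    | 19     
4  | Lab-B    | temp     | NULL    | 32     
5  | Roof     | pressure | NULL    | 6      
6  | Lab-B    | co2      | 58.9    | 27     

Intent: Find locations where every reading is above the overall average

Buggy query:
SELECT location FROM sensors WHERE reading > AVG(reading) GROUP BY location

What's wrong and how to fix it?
Bug: AVG() is an aggregate; it can't sit directly in WHERE

Fix: Use a subquery for AVG and a HAVING MIN(...) filter so the condition holds for every row in the group

Corrected query:
SELECT location FROM sensors GROUP BY location HAVING MIN(reading) > (SELECT AVG(reading) FROM sensors)

Result:
location
--------
Roof    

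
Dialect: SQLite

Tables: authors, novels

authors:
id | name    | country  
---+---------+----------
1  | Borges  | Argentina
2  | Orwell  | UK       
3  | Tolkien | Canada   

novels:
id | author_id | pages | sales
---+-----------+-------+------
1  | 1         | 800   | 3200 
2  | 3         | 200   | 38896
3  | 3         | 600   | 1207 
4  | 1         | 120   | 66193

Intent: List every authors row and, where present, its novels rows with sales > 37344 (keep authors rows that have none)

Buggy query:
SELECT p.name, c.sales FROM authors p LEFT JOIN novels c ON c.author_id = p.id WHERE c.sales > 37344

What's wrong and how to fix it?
Bug: A WHERE condition on the right-hand table after LEFT JOIN drops unmatched parents

Fix: Move the right-table condition into the ON clause so unmatched parents are kept

Corrected query:
SELECT p.name, c.sales FROM authors p LEFT JOIN novels c ON c.author_id = p.id AND c.sales > 37344

Result:
name    | sales
--------+------
Borges  | 66193
Orwell  | NULL 
Tolkien | 38896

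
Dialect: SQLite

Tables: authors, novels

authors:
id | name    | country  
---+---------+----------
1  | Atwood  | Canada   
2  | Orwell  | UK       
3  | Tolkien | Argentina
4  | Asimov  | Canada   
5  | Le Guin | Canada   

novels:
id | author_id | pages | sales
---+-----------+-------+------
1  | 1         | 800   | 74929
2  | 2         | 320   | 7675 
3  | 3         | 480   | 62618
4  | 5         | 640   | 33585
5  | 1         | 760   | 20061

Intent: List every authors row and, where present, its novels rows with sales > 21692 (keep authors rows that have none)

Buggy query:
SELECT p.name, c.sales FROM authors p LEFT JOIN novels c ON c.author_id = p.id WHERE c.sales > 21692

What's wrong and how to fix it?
Bug: Filtering c.sales in WHERE discards the NULL rows produced by LEFT JOIN, turning it into an inner join

Fix: Put 'c.sales > 21692' in the JOIN's ON clause instead of WHERE

Corrected query:
SELECT p.name, c.sales FROM authors p LEFT JOIN novels c ON c.author_id = p.id AND c.sales > 21692

Result:
name    | sales
--------+------
Atwood  | 74929
Orwell  | NULL 
Tolkien | 62618
Asimov  | NULL 
Le Guin | 33585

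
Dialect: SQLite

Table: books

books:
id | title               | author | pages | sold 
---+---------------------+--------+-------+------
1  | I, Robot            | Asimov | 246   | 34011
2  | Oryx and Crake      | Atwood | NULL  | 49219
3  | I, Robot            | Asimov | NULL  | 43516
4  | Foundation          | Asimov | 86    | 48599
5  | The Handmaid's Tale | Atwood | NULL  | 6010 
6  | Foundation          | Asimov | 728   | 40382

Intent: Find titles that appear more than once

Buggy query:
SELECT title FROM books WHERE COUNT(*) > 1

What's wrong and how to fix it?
Bug: COUNT(*) is an aggregate and cannot be used in WHERE

Fix: Group first, then use HAVING for the count condition

Corrected query:
SELECT title FROM books GROUP BY title HAVING COUNT(*) > 1

Result:
title     
----------
Foundation
I, Robot  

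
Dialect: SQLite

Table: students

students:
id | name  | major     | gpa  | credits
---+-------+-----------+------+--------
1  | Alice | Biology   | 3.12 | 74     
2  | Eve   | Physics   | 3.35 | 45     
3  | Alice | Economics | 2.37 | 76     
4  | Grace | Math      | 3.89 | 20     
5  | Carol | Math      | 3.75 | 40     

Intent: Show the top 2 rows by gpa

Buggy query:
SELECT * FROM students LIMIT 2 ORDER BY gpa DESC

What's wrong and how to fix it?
Bug: ORDER BY cannot follow LIMIT; LIMIT is the final clause

Fix: Swap the clauses: ORDER BY first, then LIMIT

Corrected query:
SELECT * FROM students ORDER BY gpa DESC LIMIT 2

Result:
id | name  | major | gpa  | credits
---+-------+-------+------+--------
4  | Grace | Math  | 3.89 | 20     
5  | Carol | Math  | 3.75 | 40     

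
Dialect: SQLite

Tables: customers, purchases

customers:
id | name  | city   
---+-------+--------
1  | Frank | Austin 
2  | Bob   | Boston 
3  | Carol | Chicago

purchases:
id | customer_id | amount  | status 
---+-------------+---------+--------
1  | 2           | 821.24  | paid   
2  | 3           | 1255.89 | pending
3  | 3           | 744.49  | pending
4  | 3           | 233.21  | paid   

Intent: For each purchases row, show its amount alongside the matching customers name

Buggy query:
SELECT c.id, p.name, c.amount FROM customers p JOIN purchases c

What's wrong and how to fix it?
Bug: JOIN with no ON clause produces a cartesian product; every purchases row pairs with every customers row

Fix: Add ON c.customer_id = p.id to the JOIN

Corrected query:
SELECT c.id, p.name, c.amount FROM customers p JOIN purchases c ON c.customer_id = p.id

Result:
id | name  | amount 
---+-------+--------
1  | Bob   | 821.24 
2  | Carol | 1255.89
3  | Carol | 744.49 
4  | Carol | 233.21 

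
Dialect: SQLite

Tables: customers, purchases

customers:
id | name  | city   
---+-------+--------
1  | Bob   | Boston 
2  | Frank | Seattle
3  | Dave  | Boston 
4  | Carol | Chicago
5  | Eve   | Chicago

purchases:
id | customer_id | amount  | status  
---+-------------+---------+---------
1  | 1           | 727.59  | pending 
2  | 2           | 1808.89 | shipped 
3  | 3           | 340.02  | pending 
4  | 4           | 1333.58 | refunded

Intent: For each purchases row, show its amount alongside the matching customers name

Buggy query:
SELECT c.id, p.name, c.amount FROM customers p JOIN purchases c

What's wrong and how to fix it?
Bug: Missing join condition: each purchases row is matched to all customers rows instead of just its own

Fix: Specify the join condition linking the foreign key to the parent id

Corrected query:
SELECT c.id, p.name, c.amount FROM customers p JOIN purchases c ON c.customer_id = p.id

Result:
id | name  | amount 
---+-------+--------
1  | Bob   | 727.59 
2  | Frank | 1808.89
3  | Dave  | 340.02 
4  | Carol | 1333.58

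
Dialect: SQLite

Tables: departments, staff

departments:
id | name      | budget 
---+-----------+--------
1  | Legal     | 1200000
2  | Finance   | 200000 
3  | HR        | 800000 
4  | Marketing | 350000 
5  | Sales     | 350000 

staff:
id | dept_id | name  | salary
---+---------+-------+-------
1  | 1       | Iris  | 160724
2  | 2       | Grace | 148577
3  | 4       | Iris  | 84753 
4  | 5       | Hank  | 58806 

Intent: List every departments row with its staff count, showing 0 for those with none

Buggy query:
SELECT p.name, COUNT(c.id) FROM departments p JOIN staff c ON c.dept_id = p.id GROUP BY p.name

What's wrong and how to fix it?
Bug: An inner join excludes parents with zero children

Fix: Switch to LEFT JOIN to retain unmatched parent rows

Corrected query:
SELECT p.name, COUNT(c.id) FROM departments p LEFT JOIN staff c ON c.dept_id = p.id GROUP BY p.name

Result:
name      | COUNT(c.id)
----------+------------
Finance   | 1          
HR        | 0          
Legal     | 1          
Marketing | 1          
Sales     | 1          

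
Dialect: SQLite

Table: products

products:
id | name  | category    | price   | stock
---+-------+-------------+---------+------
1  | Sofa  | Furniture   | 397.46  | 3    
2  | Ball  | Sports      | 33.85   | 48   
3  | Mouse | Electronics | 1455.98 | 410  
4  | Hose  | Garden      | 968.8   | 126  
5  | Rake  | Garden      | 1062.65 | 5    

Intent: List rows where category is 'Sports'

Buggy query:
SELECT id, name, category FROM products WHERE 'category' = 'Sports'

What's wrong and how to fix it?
Bug: Single quotes denote string literals in SQL; the column name is being compared as a constant string

Fix: Reference the column as category without single quotes

Corrected query:
SELECT id, name, category FROM products WHERE category = 'Sports'

Result:
id | name | category
---+------+---------
2  | Ball | Sports  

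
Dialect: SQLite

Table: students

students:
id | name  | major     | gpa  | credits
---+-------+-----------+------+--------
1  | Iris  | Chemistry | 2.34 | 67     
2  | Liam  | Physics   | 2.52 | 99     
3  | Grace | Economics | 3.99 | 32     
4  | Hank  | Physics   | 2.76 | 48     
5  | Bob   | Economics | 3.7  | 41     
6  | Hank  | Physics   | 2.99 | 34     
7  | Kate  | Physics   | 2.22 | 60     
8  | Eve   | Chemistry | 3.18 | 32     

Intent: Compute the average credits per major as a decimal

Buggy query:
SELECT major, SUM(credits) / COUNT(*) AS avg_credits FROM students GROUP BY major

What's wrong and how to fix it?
Bug: SUM(credits) and COUNT(*) are both integers; the division truncates the fractional part

Fix: Multiply by 1.0 (or CAST to REAL) to force floating-point division

Corrected query:
SELECT major, SUM(credits) * 1.0 / COUNT(*) AS avg_credits FROM students GROUP BY major

Result:
major     | avg_credits
----------+------------
Chemistry | 49.5       
Economics | 36.5       
Physics   | 60.25      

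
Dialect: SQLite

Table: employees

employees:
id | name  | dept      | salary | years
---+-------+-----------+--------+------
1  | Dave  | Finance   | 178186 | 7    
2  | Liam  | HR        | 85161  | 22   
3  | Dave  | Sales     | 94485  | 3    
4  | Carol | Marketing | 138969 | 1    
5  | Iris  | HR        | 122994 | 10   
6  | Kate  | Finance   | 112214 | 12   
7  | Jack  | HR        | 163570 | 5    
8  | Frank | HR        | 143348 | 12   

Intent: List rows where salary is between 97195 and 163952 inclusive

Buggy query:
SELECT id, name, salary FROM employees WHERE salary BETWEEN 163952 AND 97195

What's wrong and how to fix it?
Bug: The bounds are reversed; BETWEEN a AND b requires a <= b to match anything

Fix: Write BETWEEN 97195 AND 163952

Corrected query:
SELECT id, name, salary FROM employees WHERE salary BETWEEN 97195 AND 163952

Result:
id | name  | salary
---+-------+-------
4  | Carol | 138969
5  | Iris  | 122994
6  | Kate  | 112214
7  | Jack  | 163570
8  | Frank | 143348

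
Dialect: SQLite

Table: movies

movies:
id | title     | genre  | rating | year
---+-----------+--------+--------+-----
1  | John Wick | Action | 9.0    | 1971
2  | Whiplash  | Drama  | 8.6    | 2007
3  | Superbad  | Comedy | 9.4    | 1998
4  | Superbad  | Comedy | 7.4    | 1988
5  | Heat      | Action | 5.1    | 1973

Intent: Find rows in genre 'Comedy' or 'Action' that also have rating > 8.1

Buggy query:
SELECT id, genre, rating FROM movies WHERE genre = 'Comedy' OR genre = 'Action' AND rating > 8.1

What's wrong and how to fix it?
Bug: Without parentheses, AND is evaluated before OR, so the rating filter only applies to the 'Action' branch

Fix: Group the OR with parentheses (or use IN), then AND the threshold

Corrected query:
SELECT id, genre, rating FROM movies WHERE (genre = 'Comedy' OR genre = 'Action') AND rating > 8.1

Result:
id | genre  | rating
---+--------+-------
1  | Action | 9     
3  | Comedy | 9.4   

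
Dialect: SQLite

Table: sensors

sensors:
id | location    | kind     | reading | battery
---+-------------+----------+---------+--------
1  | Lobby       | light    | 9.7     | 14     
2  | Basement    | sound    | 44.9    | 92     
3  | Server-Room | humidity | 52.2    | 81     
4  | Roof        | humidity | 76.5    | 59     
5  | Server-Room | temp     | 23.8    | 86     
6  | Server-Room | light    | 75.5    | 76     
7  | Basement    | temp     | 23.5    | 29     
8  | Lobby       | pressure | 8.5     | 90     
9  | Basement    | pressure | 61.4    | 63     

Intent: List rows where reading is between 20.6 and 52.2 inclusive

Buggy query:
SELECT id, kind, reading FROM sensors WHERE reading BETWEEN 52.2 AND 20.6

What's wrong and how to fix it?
Bug: The bounds are reversed; BETWEEN a AND b requires a <= b to match anything

Fix: Write BETWEEN 20.6 AND 52.2

Corrected query:
SELECT id, kind, reading FROM sensors WHERE reading BETWEEN 20.6 AND 52.2

Result:
id | kind     | reading
---+----------+--------
2  | sound    | 44.9   
3  | humidity | 52.2   
5  | temp     | 23.8   
7  | temp     | 23.5   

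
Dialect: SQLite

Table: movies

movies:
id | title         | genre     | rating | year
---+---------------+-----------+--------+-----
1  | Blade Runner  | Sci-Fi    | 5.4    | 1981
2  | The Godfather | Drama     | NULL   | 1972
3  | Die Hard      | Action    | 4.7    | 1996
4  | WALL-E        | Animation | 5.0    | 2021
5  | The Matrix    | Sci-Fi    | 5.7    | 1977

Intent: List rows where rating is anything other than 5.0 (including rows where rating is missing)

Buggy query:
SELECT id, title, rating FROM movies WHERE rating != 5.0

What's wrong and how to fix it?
Bug: Inequality against NULL is unknown, not true; rows with NULL are dropped

Fix: Handle NULL separately with IS NULL alongside the inequality

Corrected query:
SELECT id, title, rating FROM movies WHERE rating != 5.0 OR rating IS NULL

Result:
id | title         | rating
---+---------------+-------
1  | Blade Runner  | 5.4   
2  | The Godfather | NULL  
3  | Die Hard      | 4.7   
5  | The Matrix    | 5.7   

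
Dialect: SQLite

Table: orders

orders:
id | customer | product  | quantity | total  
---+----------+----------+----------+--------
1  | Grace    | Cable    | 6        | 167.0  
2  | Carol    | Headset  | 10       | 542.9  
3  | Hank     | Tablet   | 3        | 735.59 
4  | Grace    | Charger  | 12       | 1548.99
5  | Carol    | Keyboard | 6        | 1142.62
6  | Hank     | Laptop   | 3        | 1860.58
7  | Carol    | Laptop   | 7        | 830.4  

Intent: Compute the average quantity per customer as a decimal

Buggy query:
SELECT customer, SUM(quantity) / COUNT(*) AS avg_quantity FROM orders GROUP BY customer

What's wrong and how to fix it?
Bug: Both operands are integers, so '/' performs integer division and truncates

Fix: Multiply by 1.0 (or CAST to REAL) to force floating-point division

Corrected query:
SELECT customer, SUM(quantity) * 1.0 / COUNT(*) AS avg_quantity FROM orders GROUP BY customer

Result:
customer | avg_quantity
---------+-------------
Carol    | 7.666667    
Grace    | 9           
Hank     | 3           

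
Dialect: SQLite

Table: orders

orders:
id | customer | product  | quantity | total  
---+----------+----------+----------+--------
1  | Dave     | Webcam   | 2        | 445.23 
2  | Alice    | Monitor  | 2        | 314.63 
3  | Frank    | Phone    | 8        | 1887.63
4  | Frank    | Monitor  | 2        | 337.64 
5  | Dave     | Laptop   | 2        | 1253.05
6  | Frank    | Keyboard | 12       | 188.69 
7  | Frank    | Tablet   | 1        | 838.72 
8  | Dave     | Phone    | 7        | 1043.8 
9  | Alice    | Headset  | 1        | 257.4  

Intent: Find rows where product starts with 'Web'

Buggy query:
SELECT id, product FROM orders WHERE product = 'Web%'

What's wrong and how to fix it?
Bug: Wildcards only work with LIKE; '=' treats '%' as a literal character

Fix: Replace '=' with LIKE so 'Web%' is treated as a pattern

Corrected query:
SELECT id, product FROM orders WHERE product LIKE 'Web%'

Result:
id | product
---+--------
1  | Webcam 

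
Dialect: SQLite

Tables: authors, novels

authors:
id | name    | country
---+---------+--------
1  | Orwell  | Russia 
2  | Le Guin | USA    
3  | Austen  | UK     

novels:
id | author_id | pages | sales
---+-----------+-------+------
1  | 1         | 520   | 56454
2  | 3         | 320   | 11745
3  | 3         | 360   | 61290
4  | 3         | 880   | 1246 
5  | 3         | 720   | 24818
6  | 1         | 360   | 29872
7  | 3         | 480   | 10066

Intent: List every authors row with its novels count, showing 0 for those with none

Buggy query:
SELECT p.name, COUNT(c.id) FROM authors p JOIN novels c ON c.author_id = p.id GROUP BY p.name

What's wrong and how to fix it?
Bug: INNER JOIN drops authors rows that have no matching novels rows

Fix: Use LEFT JOIN so parents without children still appear (COUNT(c.id) gives 0)

Corrected query:
SELECT p.name, COUNT(c.id) FROM authors p LEFT JOIN novels c ON c.author_id = p.id GROUP BY p.name

Result:
name    | COUNT(c.id)
--------+------------
Austen  | 5          
Le Guin | 0          
Orwell  | 2          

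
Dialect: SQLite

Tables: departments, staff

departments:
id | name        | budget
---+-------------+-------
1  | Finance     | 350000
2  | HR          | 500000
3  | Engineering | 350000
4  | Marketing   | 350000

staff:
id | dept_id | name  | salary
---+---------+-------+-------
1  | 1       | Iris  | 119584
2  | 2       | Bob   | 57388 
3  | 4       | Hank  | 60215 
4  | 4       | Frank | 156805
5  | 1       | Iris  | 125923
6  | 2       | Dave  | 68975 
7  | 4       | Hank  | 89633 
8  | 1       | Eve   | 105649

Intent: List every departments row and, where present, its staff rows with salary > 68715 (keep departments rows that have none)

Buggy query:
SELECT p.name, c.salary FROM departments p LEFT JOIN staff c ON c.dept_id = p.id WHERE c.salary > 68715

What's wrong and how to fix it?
Bug: A WHERE condition on the right-hand table after LEFT JOIN drops unmatched parents

Fix: Move the right-table condition into the ON clause so unmatched parents are kept

Corrected query:
SELECT p.name, c.salary FROM departments p LEFT JOIN staff c ON c.dept_id = p.id AND c.salary > 68715

Result:
name        | salary
------------+-------
Finance     | 105649
Finance     | 119584
Finance     | 125923
HR          | 68975 
Engineering | NULL  
Marketing   | 89633 
Marketing   | 156805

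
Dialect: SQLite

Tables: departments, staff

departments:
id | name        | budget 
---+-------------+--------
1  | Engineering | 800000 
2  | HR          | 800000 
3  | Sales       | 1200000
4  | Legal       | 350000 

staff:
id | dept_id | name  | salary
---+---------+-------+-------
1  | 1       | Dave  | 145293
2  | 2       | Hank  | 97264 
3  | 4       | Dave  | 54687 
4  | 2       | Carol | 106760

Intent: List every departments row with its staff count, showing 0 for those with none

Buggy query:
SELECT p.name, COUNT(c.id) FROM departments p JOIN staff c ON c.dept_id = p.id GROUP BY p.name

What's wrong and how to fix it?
Bug: An inner join excludes parents with zero children

Fix: Use LEFT JOIN so parents without children still appear (COUNT(c.id) gives 0)

Corrected query:
SELECT p.name, COUNT(c.id) FROM departments p LEFT JOIN staff c ON c.dept_id = p.id GROUP BY p.name

Result:
name        | COUNT(c.id)
------------+------------
Engineering | 1          
HR          | 2          
Legal       | 1          
Sales       | 0          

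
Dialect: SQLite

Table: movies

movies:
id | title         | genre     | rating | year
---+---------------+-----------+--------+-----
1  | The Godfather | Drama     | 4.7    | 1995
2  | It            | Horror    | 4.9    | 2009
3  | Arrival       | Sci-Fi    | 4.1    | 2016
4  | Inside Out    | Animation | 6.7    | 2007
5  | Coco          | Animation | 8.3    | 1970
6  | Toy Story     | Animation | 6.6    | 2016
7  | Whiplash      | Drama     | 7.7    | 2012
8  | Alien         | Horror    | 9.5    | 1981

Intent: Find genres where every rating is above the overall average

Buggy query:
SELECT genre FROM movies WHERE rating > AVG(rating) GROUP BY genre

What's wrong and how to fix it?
Bug: WHERE evaluates per row before aggregation, so AVG() is unavailable

Fix: Compute the overall average in a scalar subquery and compare each group's MIN against it in HAVING

Corrected query:
SELECT genre FROM movies GROUP BY genre HAVING MIN(rating) > (SELECT AVG(rating) FROM movies)

Result:
genre    
---------
Animation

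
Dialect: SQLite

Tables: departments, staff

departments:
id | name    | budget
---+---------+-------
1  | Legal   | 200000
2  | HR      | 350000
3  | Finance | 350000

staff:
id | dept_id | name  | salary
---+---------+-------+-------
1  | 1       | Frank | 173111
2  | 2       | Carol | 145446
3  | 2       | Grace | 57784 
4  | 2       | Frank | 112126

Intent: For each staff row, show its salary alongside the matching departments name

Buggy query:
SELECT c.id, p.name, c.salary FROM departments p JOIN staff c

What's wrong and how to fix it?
Bug: JOIN with no ON clause produces a cartesian product; every staff row pairs with every departments row

Fix: Specify the join condition linking the foreign key to the parent id

Corrected query:
SELECT c.id, p.name, c.salary FROM departments p JOIN staff c ON c.dept_id = p.id

Result:
id | name  | salary
---+-------+-------
1  | Legal | 173111
2  | HR    | 145446
3  | HR    | 57784 
4  | HR    | 112126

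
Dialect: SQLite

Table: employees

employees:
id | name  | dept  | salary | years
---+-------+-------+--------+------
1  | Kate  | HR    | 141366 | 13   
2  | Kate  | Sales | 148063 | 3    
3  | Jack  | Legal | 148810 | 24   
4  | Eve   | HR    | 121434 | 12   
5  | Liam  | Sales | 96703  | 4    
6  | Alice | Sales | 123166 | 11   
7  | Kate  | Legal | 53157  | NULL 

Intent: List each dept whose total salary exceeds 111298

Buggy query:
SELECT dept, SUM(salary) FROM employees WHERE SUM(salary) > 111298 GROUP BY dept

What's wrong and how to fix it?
Bug: SUM(salary) is an aggregate, but WHERE filters rows before aggregation

Fix: Move the aggregate condition to a HAVING clause

Corrected query:
SELECT dept, SUM(salary) FROM employees GROUP BY dept HAVING SUM(salary) > 111298

Result:
dept  | SUM(salary)
------+------------
HR    | 262800     
Legal | 201967     
Sales | 367932     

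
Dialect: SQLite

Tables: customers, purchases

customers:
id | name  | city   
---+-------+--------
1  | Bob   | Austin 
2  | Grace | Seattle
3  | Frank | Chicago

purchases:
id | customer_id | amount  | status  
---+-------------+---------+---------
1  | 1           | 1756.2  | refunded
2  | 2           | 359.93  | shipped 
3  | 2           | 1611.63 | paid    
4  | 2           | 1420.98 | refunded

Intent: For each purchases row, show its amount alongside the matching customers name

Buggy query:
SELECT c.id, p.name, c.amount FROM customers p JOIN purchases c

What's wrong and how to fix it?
Bug: JOIN with no ON clause produces a cartesian product; every purchases row pairs with every customers row

Fix: Specify the join condition linking the foreign key to the parent id

Corrected query:
SELECT c.id, p.name, c.amount FROM customers p JOIN purchases c ON c.customer_id = p.id

Result:
id | name  | amount 
---+-------+--------
1  | Bob   | 1756.2 
2  | Grace | 359.93 
3  | Grace | 1611.63
4  | Grace | 1420.98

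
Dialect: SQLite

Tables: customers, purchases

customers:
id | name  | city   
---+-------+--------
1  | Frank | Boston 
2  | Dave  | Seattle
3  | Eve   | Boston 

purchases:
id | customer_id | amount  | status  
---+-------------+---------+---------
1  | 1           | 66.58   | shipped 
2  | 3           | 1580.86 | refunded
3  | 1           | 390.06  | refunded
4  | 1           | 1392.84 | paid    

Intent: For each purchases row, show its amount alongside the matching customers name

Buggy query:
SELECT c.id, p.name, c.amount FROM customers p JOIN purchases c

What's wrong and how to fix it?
Bug: JOIN with no ON clause produces a cartesian product; every purchases row pairs with every customers row

Fix: Add ON c.customer_id = p.id to the JOIN

Corrected query:
SELECT c.id, p.name, c.amount FROM customers p JOIN purchases c ON c.customer_id = p.id

Result:
id | name  | amount 
---+-------+--------
1  | Frank | 66.58  
2  | Eve   | 1580.86
3  | Frank | 390.06 
4  | Frank | 1392.84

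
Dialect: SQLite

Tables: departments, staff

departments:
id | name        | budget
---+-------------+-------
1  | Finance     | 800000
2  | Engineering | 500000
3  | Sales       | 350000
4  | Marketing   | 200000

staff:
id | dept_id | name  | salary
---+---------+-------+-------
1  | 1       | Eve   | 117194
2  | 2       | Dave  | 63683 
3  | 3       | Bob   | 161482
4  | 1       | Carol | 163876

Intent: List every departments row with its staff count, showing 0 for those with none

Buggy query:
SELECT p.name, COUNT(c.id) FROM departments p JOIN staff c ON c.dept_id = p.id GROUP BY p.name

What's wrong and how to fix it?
Bug: INNER JOIN drops departments rows that have no matching staff rows

Fix: Switch to LEFT JOIN to retain unmatched parent rows

Corrected query:
SELECT p.name, COUNT(c.id) FROM departments p LEFT JOIN staff c ON c.dept_id = p.id GROUP BY p.name

Result:
name        | COUNT(c.id)
------------+------------
Engineering | 1          
Finance     | 2          
Marketing   | 0          
Sales       | 1          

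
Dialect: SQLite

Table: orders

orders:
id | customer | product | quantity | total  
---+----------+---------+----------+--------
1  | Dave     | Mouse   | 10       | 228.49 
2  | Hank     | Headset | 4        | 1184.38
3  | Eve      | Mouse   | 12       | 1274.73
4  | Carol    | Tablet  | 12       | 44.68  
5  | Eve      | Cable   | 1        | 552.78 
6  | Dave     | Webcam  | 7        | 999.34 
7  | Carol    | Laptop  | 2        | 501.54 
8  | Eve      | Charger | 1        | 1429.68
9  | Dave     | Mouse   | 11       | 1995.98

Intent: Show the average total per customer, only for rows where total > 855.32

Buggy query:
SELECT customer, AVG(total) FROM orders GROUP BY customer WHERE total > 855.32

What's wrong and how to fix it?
Bug: Row-level WHERE must come before GROUP BY in the clause order

Fix: Place WHERE between FROM and GROUP BY

Corrected query:
SELECT customer, AVG(total) FROM orders WHERE total > 855.32 GROUP BY customer

Result:
customer | AVG(total)
---------+-----------
Dave     | 1497.66   
Eve      | 1352.205  
Hank     | 1184.38   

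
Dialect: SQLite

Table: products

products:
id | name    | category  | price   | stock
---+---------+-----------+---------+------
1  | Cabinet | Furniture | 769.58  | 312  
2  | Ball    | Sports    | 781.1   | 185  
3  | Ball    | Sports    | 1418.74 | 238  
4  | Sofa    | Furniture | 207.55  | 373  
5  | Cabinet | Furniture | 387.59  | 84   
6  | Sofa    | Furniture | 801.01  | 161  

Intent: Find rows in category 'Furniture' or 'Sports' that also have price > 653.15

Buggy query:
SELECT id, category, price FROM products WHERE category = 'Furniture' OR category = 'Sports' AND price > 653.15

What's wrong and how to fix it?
Bug: Without parentheses, AND is evaluated before OR, so the price filter only applies to the 'Sports' branch

Fix: Group the OR with parentheses (or use IN), then AND the threshold

Corrected query:
SELECT id, category, price FROM products WHERE (category = 'Furniture' OR category = 'Sports') AND price > 653.15

Result:
id | category  | price  
---+-----------+--------
1  | Furniture | 769.58 
2  | Sports    | 781.1  
3  | Sports    | 1418.74
6  | Furniture | 801.01 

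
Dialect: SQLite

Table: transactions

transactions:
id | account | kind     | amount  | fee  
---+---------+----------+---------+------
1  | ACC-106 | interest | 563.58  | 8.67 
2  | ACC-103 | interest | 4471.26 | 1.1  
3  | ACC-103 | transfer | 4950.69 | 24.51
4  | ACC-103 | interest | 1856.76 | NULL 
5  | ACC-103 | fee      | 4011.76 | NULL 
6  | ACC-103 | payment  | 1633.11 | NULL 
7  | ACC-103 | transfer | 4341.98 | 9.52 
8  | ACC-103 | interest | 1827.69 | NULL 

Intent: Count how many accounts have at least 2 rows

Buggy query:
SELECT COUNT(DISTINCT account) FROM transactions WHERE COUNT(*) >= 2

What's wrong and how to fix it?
Bug: WHERE filters individual rows, not groups, so a group-level COUNT is invalid there

Fix: Use a subquery that GROUPs and filters with HAVING, then count its rows

Corrected query:
SELECT COUNT(*) FROM (SELECT account FROM transactions GROUP BY account HAVING COUNT(*) >= 2)

Result:
COUNT(*)
--------
1       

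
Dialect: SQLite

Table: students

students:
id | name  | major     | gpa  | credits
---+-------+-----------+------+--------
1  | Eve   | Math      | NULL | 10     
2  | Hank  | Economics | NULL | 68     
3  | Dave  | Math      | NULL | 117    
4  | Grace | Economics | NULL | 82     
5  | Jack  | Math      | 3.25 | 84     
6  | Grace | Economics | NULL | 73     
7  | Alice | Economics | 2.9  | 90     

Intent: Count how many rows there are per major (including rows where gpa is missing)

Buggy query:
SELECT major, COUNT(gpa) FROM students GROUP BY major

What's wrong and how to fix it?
Bug: COUNT(column) counts non-NULL values only; rows with NULL gpa aren't counted

Fix: Use COUNT(*) to count all rows regardless of NULL

Corrected query:
SELECT major, COUNT(*) FROM students GROUP BY major

Result:
major     | COUNT(*)
----------+---------
Economics | 4       
Math      | 3       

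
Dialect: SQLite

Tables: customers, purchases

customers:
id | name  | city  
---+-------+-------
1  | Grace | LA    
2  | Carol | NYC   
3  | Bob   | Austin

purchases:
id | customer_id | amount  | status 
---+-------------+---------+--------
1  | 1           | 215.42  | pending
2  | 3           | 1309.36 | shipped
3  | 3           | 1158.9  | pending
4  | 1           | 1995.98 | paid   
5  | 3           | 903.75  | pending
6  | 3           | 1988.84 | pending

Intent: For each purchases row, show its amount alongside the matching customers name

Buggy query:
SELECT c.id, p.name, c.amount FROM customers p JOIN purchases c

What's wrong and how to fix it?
Bug: JOIN with no ON clause produces a cartesian product; every purchases row pairs with every customers row

Fix: Specify the join condition linking the foreign key to the parent id

Corrected query:
SELECT c.id, p.name, c.amount FROM customers p JOIN purchases c ON c.customer_id = p.id

Result:
id | name  | amount 
---+-------+--------
1  | Grace | 215.42 
2  | Bob   | 1309.36
3  | Bob   | 1158.9 
4  | Grace | 1995.98
5  | Bob   | 903.75 
6  | Bob   | 1988.84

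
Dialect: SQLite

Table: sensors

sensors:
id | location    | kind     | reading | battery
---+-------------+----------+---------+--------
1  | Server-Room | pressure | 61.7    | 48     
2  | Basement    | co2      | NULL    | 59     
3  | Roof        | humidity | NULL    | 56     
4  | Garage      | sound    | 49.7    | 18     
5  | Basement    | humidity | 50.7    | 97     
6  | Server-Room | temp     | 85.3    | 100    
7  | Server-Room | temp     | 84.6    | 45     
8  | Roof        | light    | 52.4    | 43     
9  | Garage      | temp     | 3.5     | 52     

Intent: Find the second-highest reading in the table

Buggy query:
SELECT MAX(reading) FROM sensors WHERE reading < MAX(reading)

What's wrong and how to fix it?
Bug: MAX(reading) on the right of the comparison is an aggregate-in-WHERE error

Fix: Put the inner MAX in a scalar subquery

Corrected query:
SELECT MAX(reading) FROM sensors WHERE reading < (SELECT MAX(reading) FROM sensors)

Result:
MAX(reading)
------------
84.6        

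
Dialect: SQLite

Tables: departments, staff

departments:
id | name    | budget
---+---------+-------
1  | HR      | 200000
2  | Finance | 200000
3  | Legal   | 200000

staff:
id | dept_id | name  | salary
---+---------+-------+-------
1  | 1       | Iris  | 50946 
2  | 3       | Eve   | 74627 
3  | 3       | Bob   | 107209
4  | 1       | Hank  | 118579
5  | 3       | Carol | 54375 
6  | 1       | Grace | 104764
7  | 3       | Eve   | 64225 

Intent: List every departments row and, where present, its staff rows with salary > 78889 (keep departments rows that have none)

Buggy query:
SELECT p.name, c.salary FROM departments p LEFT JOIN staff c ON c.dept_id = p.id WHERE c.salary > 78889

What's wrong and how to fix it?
Bug: A WHERE condition on the right-hand table after LEFT JOIN drops unmatched parents

Fix: Put 'c.salary > 78889' in the JOIN's ON clause instead of WHERE

Corrected query:
SELECT p.name, c.salary FROM departments p LEFT JOIN staff c ON c.dept_id = p.id AND c.salary > 78889

Result:
name    | salary
--------+-------
HR      | 104764
HR      | 118579
Finance | NULL  
Legal   | 107209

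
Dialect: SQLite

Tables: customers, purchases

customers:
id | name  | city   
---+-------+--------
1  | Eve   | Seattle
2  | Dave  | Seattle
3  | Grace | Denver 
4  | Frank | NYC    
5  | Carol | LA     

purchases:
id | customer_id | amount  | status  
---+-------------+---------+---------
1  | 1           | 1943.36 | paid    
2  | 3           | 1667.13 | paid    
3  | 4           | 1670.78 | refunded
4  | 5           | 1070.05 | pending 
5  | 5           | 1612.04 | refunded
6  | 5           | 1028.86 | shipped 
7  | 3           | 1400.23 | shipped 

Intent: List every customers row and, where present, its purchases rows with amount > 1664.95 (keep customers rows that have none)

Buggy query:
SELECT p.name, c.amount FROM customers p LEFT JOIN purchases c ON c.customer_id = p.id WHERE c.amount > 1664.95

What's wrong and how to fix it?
Bug: A WHERE condition on the right-hand table after LEFT JOIN drops unmatched parents

Fix: Put 'c.amount > 1664.95' in the JOIN's ON clause instead of WHERE

Corrected query:
SELECT p.name, c.amount FROM customers p LEFT JOIN purchases c ON c.customer_id = p.id AND c.amount > 1664.95

Result:
name  | amount 
------+--------
Eve   | 1943.36
Dave  | NULL   
Grace | 1667.13
Frank | 1670.78
Carol | NULL   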